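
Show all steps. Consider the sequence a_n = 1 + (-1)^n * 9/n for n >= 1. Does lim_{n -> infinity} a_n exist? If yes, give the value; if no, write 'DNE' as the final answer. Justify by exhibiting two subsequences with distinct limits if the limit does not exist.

Examine the behaviour of a_n along subsequences.
Even-n subsequence a_{2k} = 1 + 9/(2k) -> 1. Odd-n subsequence a_{2k+1} = 1 - 9/(2k+1) -> 1. Both tend to 1, which suggests the limit is 1; verify directly.
|a_n - 1| = |(-1)^n * 9/n| = 9/n for every n >= 1.
Given epsilon > 0, choose a positive integer N > 9/epsilon. Then for all n >= N, |a_n - 1| = 9/n <= 9/N < epsilon.
So by the definition of the limit, lim a_n exists and equals 1.

1


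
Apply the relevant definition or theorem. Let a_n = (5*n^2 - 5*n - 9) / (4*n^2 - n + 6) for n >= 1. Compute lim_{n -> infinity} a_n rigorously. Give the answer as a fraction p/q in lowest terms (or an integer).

Divide numerator and denominator by n^2, the highest power:
numerator / n^2 = 5 - 5/n - 9/n^2
denominator / n^2 = 4 - 1/n + 6/n^2
As n -> infinity, all terms of the form c/n^k (k >= 1) tend to 0.
So numerator / n^2 -> 5 and denominator / n^2 -> 4.
Therefore lim a_n = 5/4.

5/4


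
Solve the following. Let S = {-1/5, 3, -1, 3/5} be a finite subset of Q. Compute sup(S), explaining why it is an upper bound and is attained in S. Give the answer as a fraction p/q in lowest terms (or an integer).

S is finite, so sup(S) = max(S).
Sorted decreasing:
3, 3/5, -1/5, -1
The extremum is 3.
For every x in S, x <= 3. And 3 is in S, so it is attained.
Therefore sup(S) = 3.

3


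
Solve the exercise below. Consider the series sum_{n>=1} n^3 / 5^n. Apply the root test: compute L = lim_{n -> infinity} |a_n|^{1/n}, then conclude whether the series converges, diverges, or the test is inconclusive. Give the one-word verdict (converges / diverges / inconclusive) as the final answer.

Let a_n denote the general term. Form |a_n|^(1/n) and simplify:
|a_n|^(1/n) = n^(3/n)/5
Take the limit as n -> infinity: L = 1/5.
Since L = 1/5 < 1, the root test implies convergence.

converges


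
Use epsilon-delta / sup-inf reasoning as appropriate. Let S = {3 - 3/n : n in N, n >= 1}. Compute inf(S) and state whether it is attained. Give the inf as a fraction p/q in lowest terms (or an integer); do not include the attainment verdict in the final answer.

Analysis:
- Values: 0, 3/2, 2, 9/4, ... strictly increasing.
- Minimum is 0 (n=1); inf = 0 (attained).
- 3 - 3/n -> 3 from below; sup = 3, not attained.
Conclusion: inf(S) = 0, attained in S.

0


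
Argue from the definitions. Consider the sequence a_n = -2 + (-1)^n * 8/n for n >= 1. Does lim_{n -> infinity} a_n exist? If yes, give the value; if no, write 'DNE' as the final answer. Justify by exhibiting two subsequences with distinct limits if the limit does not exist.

Examine the behaviour of a_n along subsequences.
Even-n subsequence a_{2k} = -2 + 8/(2k) -> -2. Odd-n subsequence a_{2k+1} = -2 - 8/(2k+1) -> -2. Both tend to -2, which suggests the limit is -2; verify directly.
|a_n - (-2)| = |(-1)^n * 8/n| = 8/n for every n >= 1.
Given epsilon > 0, choose a positive integer N > 8/epsilon. Then for all n >= N, |a_n - (-2)| = 8/n <= 8/N < epsilon.
So by the definition of the limit, lim a_n exists and equals -2.

-2


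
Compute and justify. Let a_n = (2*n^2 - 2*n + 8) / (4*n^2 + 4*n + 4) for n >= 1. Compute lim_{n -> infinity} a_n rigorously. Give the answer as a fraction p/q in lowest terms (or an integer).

Divide numerator and denominator by n^2, the highest power:
numerator / n^2 = 2 - 2/n + 8/n^2
denominator / n^2 = 4 + 4/n + 4/n^2
As n -> infinity, all terms of the form c/n^k (k >= 1) tend to 0.
So numerator / n^2 -> 2 and denominator / n^2 -> 4.
Therefore lim a_n = 1/2.

1/2


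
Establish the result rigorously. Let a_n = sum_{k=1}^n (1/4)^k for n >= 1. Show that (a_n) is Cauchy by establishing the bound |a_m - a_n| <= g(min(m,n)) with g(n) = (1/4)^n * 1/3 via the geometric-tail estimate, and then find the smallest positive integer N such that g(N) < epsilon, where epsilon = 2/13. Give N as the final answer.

For m > n >= 1: |a_m - a_n| = sum_{k=n+1}^m (1/4)^k < sum_{k=n+1}^infinity (1/4)^k = (1/4)^(n+1) / (1 - 1/4) = (1/4)^n * (1/4) * (4/3) = (1/4)^n * 1/3.
So g(n) = (1/4)^n / 3. Since g(n) -> 0, (a_n) is Cauchy.
Now solve g(N) < 2/13: (1/4)^N / 3 < 2/13 <=> 4^N > 1 / (3 * 2/13) = 13/6.
Check powers of 4: 4^0 = 1 <= 13/6, 4^1 = 4 > 13/6.
So the smallest such N is 1. Check: g(1) = 1/(3 * 4) = 1/12 < 2/13.

1


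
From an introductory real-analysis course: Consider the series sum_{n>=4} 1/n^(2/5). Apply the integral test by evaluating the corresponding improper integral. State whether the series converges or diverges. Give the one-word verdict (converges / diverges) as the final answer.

Let f(x) = x^(-2/5). Then f is positive, continuous, and decreasing on [4, infinity), so the integral test applies.
Compute the improper integral int_{4}^infinity f(x) dx:
  antiderivative F(x) = 5*x^(3/5)/3.
  As x -> infinity, F(x) -> infinity (since p = 2/5 < 1).
  So the integral diverges. By the integral test, the series diverges.

diverges


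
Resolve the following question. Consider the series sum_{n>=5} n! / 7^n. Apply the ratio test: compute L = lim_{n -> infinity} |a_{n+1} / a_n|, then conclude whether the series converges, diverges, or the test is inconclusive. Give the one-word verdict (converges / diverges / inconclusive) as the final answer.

Let a_n denote the general term. Form the ratio a_{n+1}/a_n and simplify:
a_{n+1}/a_n = n/7 + 1/7
Take the limit as n -> infinity: L = infinity.
Since L = infinity > 1 (or L = infinity), the ratio test implies the series diverges.

diverges


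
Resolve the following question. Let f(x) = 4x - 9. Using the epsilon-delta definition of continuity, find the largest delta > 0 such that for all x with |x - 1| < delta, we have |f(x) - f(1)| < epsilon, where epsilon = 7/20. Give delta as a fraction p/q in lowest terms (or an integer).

We compute f(1) = 4*(1) - 9 = -5.
|f(x) - f(1)| = |4x - 9 - (-5)| = |4(x - 1)| = 4|x - 1|.
We need 4|x - 1| < 7/20, i.e. |x - 1| < 7/20 / 4 = 7/80.
So any delta <= 7/80 works. Conversely, if delta > 7/80, then x = 1 + 7/80 satisfies |x - 1| = 7/80 < delta but |f(x) - f(1)| = 4 * 7/80 = 7/20, which is not < 7/20; so no larger delta works.
Hence the largest such delta is 7/80.

7/80


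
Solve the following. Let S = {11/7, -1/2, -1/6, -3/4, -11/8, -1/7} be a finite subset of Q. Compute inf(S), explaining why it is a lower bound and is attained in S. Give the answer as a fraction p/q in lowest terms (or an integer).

S is finite, so inf(S) = min(S).
Sorted increasing:
-11/8, -3/4, -1/2, -1/6, -1/7, 11/7
The extremum is -11/8.
For every x in S, x >= -11/8. And -11/8 is in S, so it is attained.
Therefore inf(S) = -11/8.

-11/8


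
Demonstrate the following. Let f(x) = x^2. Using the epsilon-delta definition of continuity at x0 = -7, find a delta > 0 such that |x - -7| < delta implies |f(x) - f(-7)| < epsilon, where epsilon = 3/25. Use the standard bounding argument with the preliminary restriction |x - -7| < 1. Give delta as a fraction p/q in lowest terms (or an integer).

Factor: |x^2 - (-7)^2| = |x - -7| * |x + -7|.
Impose |x - -7| < 1 first. Then |x + -7| = |(x - -7) + 2*(-7)| <= |x - -7| + 2*|-7| < 1 + 14 = 15.
So |x^2 - (-7)^2| < delta * 15.
We need delta * 15 <= 3/25, i.e. delta <= 3/25/15 = 1/125.
Since 1/125 < 1, this is tighter than 1; take delta = 1/125.
So delta = 1/125 works.

1/125


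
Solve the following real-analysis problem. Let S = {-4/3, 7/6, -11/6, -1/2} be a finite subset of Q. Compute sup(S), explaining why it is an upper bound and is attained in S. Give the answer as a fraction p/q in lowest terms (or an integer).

S is finite, so sup(S) = max(S).
Sorted decreasing:
7/6, -1/2, -4/3, -11/6
The extremum is 7/6.
For every x in S, x <= 7/6. And 7/6 is in S, so it is attained.
Therefore sup(S) = 7/6.

7/6


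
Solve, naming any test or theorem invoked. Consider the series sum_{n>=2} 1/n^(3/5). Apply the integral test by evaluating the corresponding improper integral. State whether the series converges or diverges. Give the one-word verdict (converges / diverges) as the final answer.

Let f(x) = x^(-3/5). Then f is positive, continuous, and decreasing on [2, infinity), so the integral test applies.
Compute the improper integral int_{2}^infinity f(x) dx:
  antiderivative F(x) = 5*x^(2/5)/2.
  As x -> infinity, F(x) -> infinity (since p = 3/5 < 1).
  So the integral diverges. By the integral test, the series diverges.

diverges


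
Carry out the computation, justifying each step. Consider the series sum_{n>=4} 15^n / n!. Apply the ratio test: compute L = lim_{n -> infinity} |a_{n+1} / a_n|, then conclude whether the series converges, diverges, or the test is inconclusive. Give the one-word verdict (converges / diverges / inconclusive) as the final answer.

Let a_n denote the general term. Form the ratio a_{n+1}/a_n and simplify:
a_{n+1}/a_n = 15/(n + 1)
Take the limit as n -> infinity: L = 0.
Since L = 0 < 1, the ratio test implies the series converges.

converges


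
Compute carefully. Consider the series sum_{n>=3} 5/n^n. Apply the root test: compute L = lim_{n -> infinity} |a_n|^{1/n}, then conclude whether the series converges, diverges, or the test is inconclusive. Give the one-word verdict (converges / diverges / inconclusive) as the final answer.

Let a_n denote the general term. Form |a_n|^(1/n) and simplify:
|a_n|^(1/n) = 5^(1/n)/n
Take the limit as n -> infinity: L = 0.
Since L = 0 < 1, the root test implies convergence.

converges


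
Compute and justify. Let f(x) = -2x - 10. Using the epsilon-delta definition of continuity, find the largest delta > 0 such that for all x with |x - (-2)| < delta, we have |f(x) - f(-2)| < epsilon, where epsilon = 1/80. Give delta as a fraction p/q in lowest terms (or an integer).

We compute f(-2) = -2*(-2) - 10 = -6.
|f(x) - f(-2)| = |-2x - 10 - (-6)| = |-2(x - (-2))| = 2|x - (-2)|.
We need 2|x - (-2)| < 1/80, i.e. |x - (-2)| < 1/80 / 2 = 1/160.
So any delta <= 1/160 works. Conversely, if delta > 1/160, then x = -2 + 1/160 satisfies |x - (-2)| = 1/160 < delta but |f(x) - f(-2)| = 2 * 1/160 = 1/80, which is not < 1/80; so no larger delta works.
Hence the largest such delta is 1/160.

1/160


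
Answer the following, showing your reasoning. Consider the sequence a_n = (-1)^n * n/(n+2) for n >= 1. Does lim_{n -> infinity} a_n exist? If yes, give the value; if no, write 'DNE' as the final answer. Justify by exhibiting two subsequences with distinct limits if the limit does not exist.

Examine the behaviour of a_n along subsequences.
a_{2k} = 2k/(2k+2) -> 1. a_{2k+1} = -(2k+1)/(2k+3) -> -1.
Since these two subsequential limits are 1 and -1, distinct, the full sequence cannot converge (a convergent sequence has all subsequences tending to the same limit). So lim a_n does not exist.

DNE


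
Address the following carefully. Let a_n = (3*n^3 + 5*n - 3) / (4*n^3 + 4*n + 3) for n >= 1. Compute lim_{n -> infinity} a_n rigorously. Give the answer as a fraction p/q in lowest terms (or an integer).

Divide numerator and denominator by n^3, the highest power:
numerator / n^3 = 3 + 5/n^2 - 3/n^3
denominator / n^3 = 4 + 4/n^2 + 3/n^3
As n -> infinity, all terms of the form c/n^k (k >= 1) tend to 0.
So numerator / n^3 -> 3 and denominator / n^3 -> 4.
Therefore lim a_n = 3/4.

3/4


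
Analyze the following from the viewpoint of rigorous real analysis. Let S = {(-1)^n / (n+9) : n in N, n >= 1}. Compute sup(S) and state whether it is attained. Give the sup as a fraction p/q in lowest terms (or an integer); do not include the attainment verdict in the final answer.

Analysis:
- Values: -1/10, 1/11, -1/12, 1/13, -1/14, ...
- Positive terms (even n): 1/(2+9), 1/(4+9), ... decreasing -> max = 1/11 (n=2).
- Negative terms (odd n): -1/(1+9), -1/(3+9), ... increasing -> min = -1/10 (n=1).
- So sup = 1/11 (attained at n=2); inf = -1/10 (attained at n=1).
Conclusion: sup(S) = 1/11, attained in S.

1/11


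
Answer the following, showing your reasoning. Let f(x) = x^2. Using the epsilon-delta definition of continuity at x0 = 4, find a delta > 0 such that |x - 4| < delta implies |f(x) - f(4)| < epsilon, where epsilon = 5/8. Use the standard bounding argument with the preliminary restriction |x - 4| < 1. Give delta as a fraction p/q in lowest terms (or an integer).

Factor: |x^2 - (4)^2| = |x - 4| * |x + 4|.
Impose |x - 4| < 1 first. Then |x + 4| = |(x - 4) + 2*(4)| <= |x - 4| + 2*|4| < 1 + 8 = 9.
So |x^2 - (4)^2| < delta * 9.
We need delta * 9 <= 5/8, i.e. delta <= 5/8/9 = 5/72.
Since 5/72 < 1, this is tighter than 1; take delta = 5/72.
So delta = 5/72 works.

5/72


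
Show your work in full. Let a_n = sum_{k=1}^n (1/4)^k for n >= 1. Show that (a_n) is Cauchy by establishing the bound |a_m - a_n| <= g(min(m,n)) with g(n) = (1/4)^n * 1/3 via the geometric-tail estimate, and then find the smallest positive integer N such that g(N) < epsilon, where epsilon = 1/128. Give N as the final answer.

For m > n >= 1: |a_m - a_n| = sum_{k=n+1}^m (1/4)^k < sum_{k=n+1}^infinity (1/4)^k = (1/4)^(n+1) / (1 - 1/4) = (1/4)^n * (1/4) * (4/3) = (1/4)^n * 1/3.
So g(n) = (1/4)^n / 3. Since g(n) -> 0, (a_n) is Cauchy.
Now solve g(N) < 1/128: (1/4)^N / 3 < 1/128 <=> 4^N > 1 / (3 * 1/128) = 128/3.
Check powers of 4: 4^2 = 16 <= 128/3, 4^3 = 64 > 128/3.
So the smallest such N is 3. Check: g(3) = 1/(3 * 64) = 1/192 < 1/128.

3


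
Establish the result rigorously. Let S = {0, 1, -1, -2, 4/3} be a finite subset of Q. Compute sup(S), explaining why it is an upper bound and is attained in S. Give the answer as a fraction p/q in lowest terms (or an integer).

S is finite, so sup(S) = max(S).
Sorted decreasing:
4/3, 1, 0, -1, -2
The extremum is 4/3.
For every x in S, x <= 4/3. And 4/3 is in S, so it is attained.
Therefore sup(S) = 4/3.

4/3


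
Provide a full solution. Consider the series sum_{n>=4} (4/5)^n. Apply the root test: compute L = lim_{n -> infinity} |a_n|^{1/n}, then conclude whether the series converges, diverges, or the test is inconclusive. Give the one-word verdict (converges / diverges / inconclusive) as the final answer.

Let a_n denote the general term. Form |a_n|^(1/n) and simplify:
|a_n|^(1/n) = 4/5
Take the limit as n -> infinity: L = 4/5.
Since L = 4/5 < 1, the root test implies convergence.

converges


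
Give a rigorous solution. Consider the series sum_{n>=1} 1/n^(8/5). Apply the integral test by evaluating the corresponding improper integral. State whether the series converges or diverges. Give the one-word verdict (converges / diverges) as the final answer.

Let f(x) = x^(-8/5). Then f is positive, continuous, and decreasing on [1, infinity), so the integral test applies.
Compute the improper integral int_{1}^infinity f(x) dx:
  antiderivative F(x) = -5/(3*x^(3/5)).
  As x -> infinity, F(x) -> 0 (since p = 8/5 > 1).
  So int = F(infinity) - F(1) = 0 - (-5/3) = 5/3.
  Finite, so by the integral test, the series converges.

converges


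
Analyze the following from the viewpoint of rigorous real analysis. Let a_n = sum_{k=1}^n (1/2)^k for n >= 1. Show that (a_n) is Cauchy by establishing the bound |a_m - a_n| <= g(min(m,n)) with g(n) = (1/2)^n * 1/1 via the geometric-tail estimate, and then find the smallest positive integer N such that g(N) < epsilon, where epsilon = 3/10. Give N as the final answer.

For m > n >= 1: |a_m - a_n| = sum_{k=n+1}^m (1/2)^k < sum_{k=n+1}^infinity (1/2)^k = (1/2)^(n+1) / (1 - 1/2) = (1/2)^n * (1/2) * (2/1) = (1/2)^n * 1/1.
So g(n) = (1/2)^n / 1. Since g(n) -> 0, (a_n) is Cauchy.
Now solve g(N) < 3/10: (1/2)^N / 1 < 3/10 <=> 2^N > 1 / (1 * 3/10) = 10/3.
Check powers of 2: 2^1 = 2 <= 10/3, 2^2 = 4 > 10/3.
So the smallest such N is 2. Check: g(2) = 1/(1 * 4) = 1/4 < 3/10.

2


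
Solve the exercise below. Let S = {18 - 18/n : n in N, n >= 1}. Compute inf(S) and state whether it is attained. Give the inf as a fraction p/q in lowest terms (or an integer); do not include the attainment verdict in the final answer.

Analysis:
- Values: 0, 9, 12, 27/2, ... strictly increasing.
- Minimum is 0 (n=1); inf = 0 (attained).
- 18 - 18/n -> 18 from below; sup = 18, not attained.
Conclusion: inf(S) = 0, attained in S.

0


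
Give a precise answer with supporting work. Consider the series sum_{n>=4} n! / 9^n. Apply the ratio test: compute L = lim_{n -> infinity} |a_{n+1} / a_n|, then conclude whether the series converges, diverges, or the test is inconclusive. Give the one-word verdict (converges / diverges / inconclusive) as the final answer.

Let a_n denote the general term. Form the ratio a_{n+1}/a_n and simplify:
a_{n+1}/a_n = n/9 + 1/9
Take the limit as n -> infinity: L = infinity.
Since L = infinity > 1 (or L = infinity), the ratio test implies the series diverges.

diverges


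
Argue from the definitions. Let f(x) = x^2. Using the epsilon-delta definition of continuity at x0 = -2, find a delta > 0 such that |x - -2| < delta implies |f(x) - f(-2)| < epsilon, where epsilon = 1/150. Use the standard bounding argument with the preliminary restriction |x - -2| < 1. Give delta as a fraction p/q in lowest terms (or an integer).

Factor: |x^2 - (-2)^2| = |x - -2| * |x + -2|.
Impose |x - -2| < 1 first. Then |x + -2| = |(x - -2) + 2*(-2)| <= |x - -2| + 2*|-2| < 1 + 4 = 5.
So |x^2 - (-2)^2| < delta * 5.
We need delta * 5 <= 1/150, i.e. delta <= 1/150/5 = 1/750.
Since 1/750 < 1, this is tighter than 1; take delta = 1/750.
So delta = 1/750 works.

1/750


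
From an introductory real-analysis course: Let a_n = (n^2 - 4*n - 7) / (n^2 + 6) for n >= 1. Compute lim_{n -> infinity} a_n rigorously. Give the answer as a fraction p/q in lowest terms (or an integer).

Divide numerator and denominator by n^2, the highest power:
numerator / n^2 = 1 - 4/n - 7/n^2
denominator / n^2 = 1 + 6/n^2
As n -> infinity, all terms of the form c/n^k (k >= 1) tend to 0.
So numerator / n^2 -> 1 and denominator / n^2 -> 1.
Therefore lim a_n = 1.

1


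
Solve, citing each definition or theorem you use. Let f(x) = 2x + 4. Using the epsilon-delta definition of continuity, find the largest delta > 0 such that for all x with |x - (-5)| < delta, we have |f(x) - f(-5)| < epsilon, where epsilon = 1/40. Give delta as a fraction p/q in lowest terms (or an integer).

We compute f(-5) = 2*(-5) + 4 = -6.
|f(x) - f(-5)| = |2x + 4 - (-6)| = |2(x - (-5))| = 2|x - (-5)|.
We need 2|x - (-5)| < 1/40, i.e. |x - (-5)| < 1/40 / 2 = 1/80.
So any delta <= 1/80 works. Conversely, if delta > 1/80, then x = -5 + 1/80 satisfies |x - (-5)| = 1/80 < delta but |f(x) - f(-5)| = 2 * 1/80 = 1/40, which is not < 1/40; so no larger delta works.
Hence the largest such delta is 1/80.

1/80


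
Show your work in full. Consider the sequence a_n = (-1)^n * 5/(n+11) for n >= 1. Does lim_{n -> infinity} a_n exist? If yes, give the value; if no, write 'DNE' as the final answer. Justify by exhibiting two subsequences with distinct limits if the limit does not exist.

Examine the behaviour of a_n along subsequences.
Even-n subsequence a_{2k} = 5/(2k+11) -> 0. Odd-n subsequence a_{2k+1} = -5/(2k+12) -> 0. Both tend to 0, which suggests the limit is 0; verify directly.
|a_n - 0| = 5/(n+11) < 5/n for every n >= 1.
Given epsilon > 0, choose a positive integer N > 5/epsilon. Then for all n >= N, |a_n| < 5/n <= 5/N < epsilon.
So by the definition of the limit, lim a_n exists and equals 0.

0


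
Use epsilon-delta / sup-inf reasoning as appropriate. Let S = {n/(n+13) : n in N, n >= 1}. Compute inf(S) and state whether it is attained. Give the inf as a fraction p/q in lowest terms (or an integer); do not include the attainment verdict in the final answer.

Analysis:
- Values: 1/14, 2/15, 3/16, 4/17, ... strictly increasing.
- Minimum is 1/14 (n=1); inf = 1/14 (attained).
- n/(n+13) = 1 - 13/(n+13) -> 1 from below as n -> infinity, and never equals 1.
- So sup = 1 (not attained).
Conclusion: inf(S) = 1/14, attained in S.

1/14


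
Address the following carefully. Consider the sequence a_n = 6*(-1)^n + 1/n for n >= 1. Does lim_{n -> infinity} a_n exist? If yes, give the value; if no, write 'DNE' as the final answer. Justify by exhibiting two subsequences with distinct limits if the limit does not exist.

Examine the behaviour of a_n along subsequences.
a_{2k} = 6 + 1/(2k) -> 6. a_{2k+1} = -6 + 1/(2k+1) -> -6.
Since these two subsequential limits are 6 and -6, distinct, the full sequence cannot converge (a convergent sequence has all subsequences tending to the same limit). So lim a_n does not exist.

DNE


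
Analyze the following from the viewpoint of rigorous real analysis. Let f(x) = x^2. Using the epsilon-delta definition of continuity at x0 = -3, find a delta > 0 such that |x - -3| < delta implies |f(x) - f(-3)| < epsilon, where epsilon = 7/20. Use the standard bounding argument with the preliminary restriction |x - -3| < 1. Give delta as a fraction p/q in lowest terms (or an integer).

Factor: |x^2 - (-3)^2| = |x - -3| * |x + -3|.
Impose |x - -3| < 1 first. Then |x + -3| = |(x - -3) + 2*(-3)| <= |x - -3| + 2*|-3| < 1 + 6 = 7.
So |x^2 - (-3)^2| < delta * 7.
We need delta * 7 <= 7/20, i.e. delta <= 7/20/7 = 1/20.
Since 1/20 < 1, this is tighter than 1; take delta = 1/20.
So delta = 1/20 works.

1/20


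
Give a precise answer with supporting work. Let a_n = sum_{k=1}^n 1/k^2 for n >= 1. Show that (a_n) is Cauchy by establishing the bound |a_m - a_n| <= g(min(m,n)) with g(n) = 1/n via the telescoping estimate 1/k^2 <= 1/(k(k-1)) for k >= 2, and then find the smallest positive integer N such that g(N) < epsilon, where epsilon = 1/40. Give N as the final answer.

For m > n >= 1: |a_m - a_n| = sum_{k=n+1}^m 1/k^2.
Use 1/k^2 <= 1/(k(k-1)) = 1/(k-1) - 1/k for k >= 2:
sum_{k=n+1}^m 1/k^2 <= sum_{k=n+1}^m (1/(k-1) - 1/k) = 1/n - 1/m <= 1/n.
By symmetry the same bound holds with n,m swapped, so |a_m - a_n| <= 1/min(m,n) = g(min(m,n)). Since g(n) -> 0, (a_n) is Cauchy.
Now solve g(N) < 1/40: 1/N < 1/40 <=> N > 1/(1/40) = 40.
The smallest integer strictly greater than 40 is N = 41.
Check: g(41) = 1/41 < 1/40; g(40) = 1/40 >= 1/40. So N = 41.

41


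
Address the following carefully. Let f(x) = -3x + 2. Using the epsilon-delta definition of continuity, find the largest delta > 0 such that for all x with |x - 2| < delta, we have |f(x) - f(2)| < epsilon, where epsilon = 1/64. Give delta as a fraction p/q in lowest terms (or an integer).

We compute f(2) = -3*(2) + 2 = -4.
|f(x) - f(2)| = |-3x + 2 - (-4)| = |-3(x - 2)| = 3|x - 2|.
We need 3|x - 2| < 1/64, i.e. |x - 2| < 1/64 / 3 = 1/192.
So any delta <= 1/192 works. Conversely, if delta > 1/192, then x = 2 + 1/192 satisfies |x - 2| = 1/192 < delta but |f(x) - f(2)| = 3 * 1/192 = 1/64, which is not < 1/64; so no larger delta works.
Hence the largest such delta is 1/192.

1/192


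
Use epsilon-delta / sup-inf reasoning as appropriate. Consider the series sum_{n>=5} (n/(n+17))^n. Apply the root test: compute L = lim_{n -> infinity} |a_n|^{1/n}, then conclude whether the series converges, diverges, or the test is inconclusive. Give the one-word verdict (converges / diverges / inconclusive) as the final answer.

Let a_n denote the general term. Form |a_n|^(1/n) and simplify:
|a_n|^(1/n) = n/(n + 17)
Take the limit as n -> infinity: L = 1.
Since L = 1, the root test is inconclusive. (In fact a_n = (n/(n+17))^n -> e^(-17) != 0, so the nth-term test shows divergence; but the root test itself gives no conclusion.)

inconclusive


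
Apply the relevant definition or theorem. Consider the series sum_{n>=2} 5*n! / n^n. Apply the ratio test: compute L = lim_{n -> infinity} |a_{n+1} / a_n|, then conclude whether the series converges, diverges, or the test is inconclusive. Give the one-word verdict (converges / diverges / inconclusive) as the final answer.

Let a_n denote the general term. Form the ratio a_{n+1}/a_n and simplify:
a_{n+1}/a_n = (n/(n + 1))^n
Take the limit as n -> infinity: L = exp(-1).
Since L = exp(-1) < 1, the ratio test implies the series converges.

converges


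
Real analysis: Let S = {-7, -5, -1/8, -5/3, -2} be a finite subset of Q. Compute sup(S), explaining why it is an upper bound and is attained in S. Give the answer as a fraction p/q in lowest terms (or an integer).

S is finite, so sup(S) = max(S).
Sorted decreasing:
-1/8, -5/3, -2, -5, -7
The extremum is -1/8.
For every x in S, x <= -1/8. And -1/8 is in S, so it is attained.
Therefore sup(S) = -1/8.

-1/8


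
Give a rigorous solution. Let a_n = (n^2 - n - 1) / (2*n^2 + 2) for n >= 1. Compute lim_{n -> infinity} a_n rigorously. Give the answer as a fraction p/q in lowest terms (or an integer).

Divide numerator and denominator by n^2, the highest power:
numerator / n^2 = 1 - 1/n - 1/n^2
denominator / n^2 = 2 + 2/n^2
As n -> infinity, all terms of the form c/n^k (k >= 1) tend to 0.
So numerator / n^2 -> 1 and denominator / n^2 -> 2.
Therefore lim a_n = 1/2.

1/2


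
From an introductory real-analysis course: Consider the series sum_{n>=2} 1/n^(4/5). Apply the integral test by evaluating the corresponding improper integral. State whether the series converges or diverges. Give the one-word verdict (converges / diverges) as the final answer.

Let f(x) = x^(-4/5). Then f is positive, continuous, and decreasing on [2, infinity), so the integral test applies.
Compute the improper integral int_{2}^infinity f(x) dx:
  antiderivative F(x) = 5*x^(1/5).
  As x -> infinity, F(x) -> infinity (since p = 4/5 < 1).
  So the integral diverges. By the integral test, the series diverges.

diverges


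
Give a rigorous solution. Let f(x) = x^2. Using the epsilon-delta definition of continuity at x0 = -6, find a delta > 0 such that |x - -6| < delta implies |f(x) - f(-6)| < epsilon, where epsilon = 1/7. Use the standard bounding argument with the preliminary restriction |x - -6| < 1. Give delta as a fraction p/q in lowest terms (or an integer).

Factor: |x^2 - (-6)^2| = |x - -6| * |x + -6|.
Impose |x - -6| < 1 first. Then |x + -6| = |(x - -6) + 2*(-6)| <= |x - -6| + 2*|-6| < 1 + 12 = 13.
So |x^2 - (-6)^2| < delta * 13.
We need delta * 13 <= 1/7, i.e. delta <= 1/7/13 = 1/91.
Since 1/91 < 1, this is tighter than 1; take delta = 1/91.
So delta = 1/91 works.

1/91


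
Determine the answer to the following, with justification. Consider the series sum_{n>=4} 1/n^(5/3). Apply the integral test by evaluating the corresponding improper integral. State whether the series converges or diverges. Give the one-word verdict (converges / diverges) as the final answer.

Let f(x) = x^(-5/3). Then f is positive, continuous, and decreasing on [4, infinity), so the integral test applies.
Compute the improper integral int_{4}^infinity f(x) dx:
  antiderivative F(x) = -3/(2*x^(2/3)).
  As x -> infinity, F(x) -> 0 (since p = 5/3 > 1).
  So int = F(infinity) - F(4) = 0 - (-3*2^(2/3)/8) = 3*2^(2/3)/8.
  Finite, so by the integral test, the series converges.

converges


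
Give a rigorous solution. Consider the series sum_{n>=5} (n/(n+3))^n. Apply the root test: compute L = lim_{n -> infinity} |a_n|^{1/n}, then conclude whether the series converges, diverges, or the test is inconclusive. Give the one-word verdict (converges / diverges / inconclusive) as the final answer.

Let a_n denote the general term. Form |a_n|^(1/n) and simplify:
|a_n|^(1/n) = n/(n + 3)
Take the limit as n -> infinity: L = 1.
Since L = 1, the root test is inconclusive. (In fact a_n = (n/(n+3))^n -> e^(-3) != 0, so the nth-term test shows divergence; but the root test itself gives no conclusion.)

inconclusive


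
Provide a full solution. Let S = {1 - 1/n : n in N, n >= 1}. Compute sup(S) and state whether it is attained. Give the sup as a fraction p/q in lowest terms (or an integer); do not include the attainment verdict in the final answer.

Analysis:
- Values: 0, 1/2, 2/3, 3/4, ... strictly increasing.
- Minimum is 0 (n=1); inf = 0 (attained).
- 1 - 1/n -> 1 from below; sup = 1, not attained.
Conclusion: sup(S) = 1, not attained in S.

1


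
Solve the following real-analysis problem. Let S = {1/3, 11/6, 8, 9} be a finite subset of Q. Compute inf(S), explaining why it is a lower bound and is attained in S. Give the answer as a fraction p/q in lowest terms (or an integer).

S is finite, so inf(S) = min(S).
Sorted increasing:
1/3, 11/6, 8, 9
The extremum is 1/3.
For every x in S, x >= 1/3. And 1/3 is in S, so it is attained.
Therefore inf(S) = 1/3.

1/3


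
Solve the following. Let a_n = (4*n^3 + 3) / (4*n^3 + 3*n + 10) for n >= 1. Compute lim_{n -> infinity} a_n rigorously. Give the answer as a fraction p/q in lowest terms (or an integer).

Divide numerator and denominator by n^3, the highest power:
numerator / n^3 = 4 + 3/n^3
denominator / n^3 = 4 + 3/n^2 + 10/n^3
As n -> infinity, all terms of the form c/n^k (k >= 1) tend to 0.
So numerator / n^3 -> 4 and denominator / n^3 -> 4.
Therefore lim a_n = 1.

1


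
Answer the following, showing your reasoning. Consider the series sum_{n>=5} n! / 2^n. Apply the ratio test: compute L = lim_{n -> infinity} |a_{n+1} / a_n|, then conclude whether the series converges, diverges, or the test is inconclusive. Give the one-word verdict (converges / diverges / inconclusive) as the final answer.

Let a_n denote the general term. Form the ratio a_{n+1}/a_n and simplify:
a_{n+1}/a_n = n/2 + 1/2
Take the limit as n -> infinity: L = infinity.
Since L = infinity > 1 (or L = infinity), the ratio test implies the series diverges.

diverges


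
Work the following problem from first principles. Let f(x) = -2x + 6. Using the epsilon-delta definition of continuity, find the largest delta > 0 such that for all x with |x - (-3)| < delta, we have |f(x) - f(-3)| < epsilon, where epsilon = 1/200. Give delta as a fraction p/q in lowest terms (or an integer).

We compute f(-3) = -2*(-3) + 6 = 12.
|f(x) - f(-3)| = |-2x + 6 - (12)| = |-2(x - (-3))| = 2|x - (-3)|.
We need 2|x - (-3)| < 1/200, i.e. |x - (-3)| < 1/200 / 2 = 1/400.
So any delta <= 1/400 works. Conversely, if delta > 1/400, then x = -3 + 1/400 satisfies |x - (-3)| = 1/400 < delta but |f(x) - f(-3)| = 2 * 1/400 = 1/200, which is not < 1/200; so no larger delta works.
Hence the largest such delta is 1/400.

1/400


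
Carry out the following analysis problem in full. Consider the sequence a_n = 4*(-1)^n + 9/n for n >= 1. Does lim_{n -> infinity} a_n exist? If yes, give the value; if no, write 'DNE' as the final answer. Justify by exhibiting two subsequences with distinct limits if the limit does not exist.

Examine the behaviour of a_n along subsequences.
a_{2k} = 4 + 9/(2k) -> 4. a_{2k+1} = -4 + 9/(2k+1) -> -4.
Since these two subsequential limits are 4 and -4, distinct, the full sequence cannot converge (a convergent sequence has all subsequences tending to the same limit). So lim a_n does not exist.

DNE


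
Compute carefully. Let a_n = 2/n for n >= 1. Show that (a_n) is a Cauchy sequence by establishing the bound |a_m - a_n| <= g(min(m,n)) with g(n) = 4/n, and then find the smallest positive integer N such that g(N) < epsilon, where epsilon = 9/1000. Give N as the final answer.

For any m, n >= 1, by the triangle inequality:
|a_m - a_n| = |2/m - 2/n| <= 2*1/m + 2*1/n <= 4/min(m,n).
So g(n) = 4/n bounds the Cauchy difference. Since g(n) -> 0, (a_n) is Cauchy.
Now solve g(N) < 9/1000: 4/N < 9/1000 <=> N > 4 / (9/1000) = 4000/9.
The smallest integer strictly greater than 4000/9 is N = 445.
Check: g(445) = 4/445 = 4/445 < 9/1000; g(444) = 1/111 >= 9/1000. So N = 445.

445


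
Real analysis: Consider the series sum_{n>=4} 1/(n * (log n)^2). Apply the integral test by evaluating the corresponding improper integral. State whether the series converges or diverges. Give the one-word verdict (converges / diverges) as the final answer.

Let f(x) = 1/(x*log(x)^2). Then f is positive, continuous, and decreasing on [4, infinity), so the integral test applies.
Compute the improper integral int_{4}^infinity f(x) dx:
  antiderivative F(x) = -1/log(x).
  F(x) -> 0 as x -> infinity.  int = 0 - F(4) = 1/log(4) < infinity. By the integral test, the series converges.

converges


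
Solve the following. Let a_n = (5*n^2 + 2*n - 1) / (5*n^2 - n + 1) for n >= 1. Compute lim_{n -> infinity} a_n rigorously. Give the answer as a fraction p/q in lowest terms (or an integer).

Divide numerator and denominator by n^2, the highest power:
numerator / n^2 = 5 + 2/n - 1/n^2
denominator / n^2 = 5 - 1/n + n^(-2)
As n -> infinity, all terms of the form c/n^k (k >= 1) tend to 0.
So numerator / n^2 -> 5 and denominator / n^2 -> 5.
Therefore lim a_n = 1.

1


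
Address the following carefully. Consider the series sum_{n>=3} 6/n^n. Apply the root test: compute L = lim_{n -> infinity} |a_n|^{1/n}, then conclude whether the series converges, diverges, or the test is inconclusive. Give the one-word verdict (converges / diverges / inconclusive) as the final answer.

Let a_n denote the general term. Form |a_n|^(1/n) and simplify:
|a_n|^(1/n) = 6^(1/n)/n
Take the limit as n -> infinity: L = 0.
Since L = 0 < 1, the root test implies convergence.

converges


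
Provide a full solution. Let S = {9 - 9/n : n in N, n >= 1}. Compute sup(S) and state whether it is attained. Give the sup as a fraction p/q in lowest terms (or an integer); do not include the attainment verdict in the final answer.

Analysis:
- Values: 0, 9/2, 6, 27/4, ... strictly increasing.
- Minimum is 0 (n=1); inf = 0 (attained).
- 9 - 9/n -> 9 from below; sup = 9, not attained.
Conclusion: sup(S) = 9, not attained in S.

9


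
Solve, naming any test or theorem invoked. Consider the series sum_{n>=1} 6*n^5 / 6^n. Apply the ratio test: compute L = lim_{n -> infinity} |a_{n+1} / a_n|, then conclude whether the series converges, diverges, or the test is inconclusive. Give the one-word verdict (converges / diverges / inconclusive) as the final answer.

Let a_n denote the general term. Form the ratio a_{n+1}/a_n and simplify:
a_{n+1}/a_n = (n + 1)^5/(6*n^5)
Take the limit as n -> infinity: L = 1/6.
Since L = 1/6 < 1, the ratio test implies the series converges.

converges


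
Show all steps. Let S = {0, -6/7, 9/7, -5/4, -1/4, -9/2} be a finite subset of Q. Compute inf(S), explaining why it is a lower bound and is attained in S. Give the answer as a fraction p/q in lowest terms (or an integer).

S is finite, so inf(S) = min(S).
Sorted increasing:
-9/2, -5/4, -6/7, -1/4, 0, 9/7
The extremum is -9/2.
For every x in S, x >= -9/2. And -9/2 is in S, so it is attained.
Therefore inf(S) = -9/2.

-9/2


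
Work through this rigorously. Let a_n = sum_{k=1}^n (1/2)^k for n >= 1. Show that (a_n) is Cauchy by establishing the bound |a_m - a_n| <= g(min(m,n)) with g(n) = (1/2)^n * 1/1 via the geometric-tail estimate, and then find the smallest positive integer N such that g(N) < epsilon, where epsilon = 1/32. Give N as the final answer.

For m > n >= 1: |a_m - a_n| = sum_{k=n+1}^m (1/2)^k < sum_{k=n+1}^infinity (1/2)^k = (1/2)^(n+1) / (1 - 1/2) = (1/2)^n * (1/2) * (2/1) = (1/2)^n * 1/1.
So g(n) = (1/2)^n / 1. Since g(n) -> 0, (a_n) is Cauchy.
Now solve g(N) < 1/32: (1/2)^N / 1 < 1/32 <=> 2^N > 1 / (1 * 1/32) = 32.
Check powers of 2: 2^5 = 32 <= 32, 2^6 = 64 > 32.
So the smallest such N is 6. Check: g(6) = 1/(1 * 64) = 1/64 < 1/32.

6


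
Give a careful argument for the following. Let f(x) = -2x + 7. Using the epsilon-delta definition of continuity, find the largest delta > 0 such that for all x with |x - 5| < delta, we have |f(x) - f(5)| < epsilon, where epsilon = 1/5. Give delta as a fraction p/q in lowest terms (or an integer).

We compute f(5) = -2*(5) + 7 = -3.
|f(x) - f(5)| = |-2x + 7 - (-3)| = |-2(x - 5)| = 2|x - 5|.
We need 2|x - 5| < 1/5, i.e. |x - 5| < 1/5 / 2 = 1/10.
So any delta <= 1/10 works. Conversely, if delta > 1/10, then x = 5 + 1/10 satisfies |x - 5| = 1/10 < delta but |f(x) - f(5)| = 2 * 1/10 = 1/5, which is not < 1/5; so no larger delta works.
Hence the largest such delta is 1/10.

1/10


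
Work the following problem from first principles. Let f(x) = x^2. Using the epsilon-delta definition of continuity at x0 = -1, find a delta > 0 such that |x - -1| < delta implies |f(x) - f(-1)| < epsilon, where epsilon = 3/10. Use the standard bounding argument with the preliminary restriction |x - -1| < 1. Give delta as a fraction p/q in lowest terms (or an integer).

Factor: |x^2 - (-1)^2| = |x - -1| * |x + -1|.
Impose |x - -1| < 1 first. Then |x + -1| = |(x - -1) + 2*(-1)| <= |x - -1| + 2*|-1| < 1 + 2 = 3.
So |x^2 - (-1)^2| < delta * 3.
We need delta * 3 <= 3/10, i.e. delta <= 3/10/3 = 1/10.
Since 1/10 < 1, this is tighter than 1; take delta = 1/10.
So delta = 1/10 works.

1/10


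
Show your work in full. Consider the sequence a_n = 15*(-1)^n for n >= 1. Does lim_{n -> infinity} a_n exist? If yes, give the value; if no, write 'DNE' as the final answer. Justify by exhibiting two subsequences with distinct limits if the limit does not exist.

Examine the behaviour of a_n along subsequences.
Even-n subsequence a_{2k} = 15 -> 15. Odd-n subsequence a_{2k+1} = -15 -> -15.
Since these two subsequential limits are 15 and -15, distinct, the full sequence cannot converge (a convergent sequence has all subsequences tending to the same limit). So lim a_n does not exist.

DNE


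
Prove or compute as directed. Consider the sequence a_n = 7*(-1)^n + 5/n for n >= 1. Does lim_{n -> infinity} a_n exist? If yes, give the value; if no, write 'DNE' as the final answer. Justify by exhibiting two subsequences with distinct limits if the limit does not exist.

Examine the behaviour of a_n along subsequences.
a_{2k} = 7 + 5/(2k) -> 7. a_{2k+1} = -7 + 5/(2k+1) -> -7.
Since these two subsequential limits are 7 and -7, distinct, the full sequence cannot converge (a convergent sequence has all subsequences tending to the same limit). So lim a_n does not exist.

DNE


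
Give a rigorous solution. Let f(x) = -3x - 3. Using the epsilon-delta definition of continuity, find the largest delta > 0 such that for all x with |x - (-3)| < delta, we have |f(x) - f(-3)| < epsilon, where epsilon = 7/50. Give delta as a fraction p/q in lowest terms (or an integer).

We compute f(-3) = -3*(-3) - 3 = 6.
|f(x) - f(-3)| = |-3x - 3 - (6)| = |-3(x - (-3))| = 3|x - (-3)|.
We need 3|x - (-3)| < 7/50, i.e. |x - (-3)| < 7/50 / 3 = 7/150.
So any delta <= 7/150 works. Conversely, if delta > 7/150, then x = -3 + 7/150 satisfies |x - (-3)| = 7/150 < delta but |f(x) - f(-3)| = 3 * 7/150 = 7/50, which is not < 7/50; so no larger delta works.
Hence the largest such delta is 7/150.

7/150


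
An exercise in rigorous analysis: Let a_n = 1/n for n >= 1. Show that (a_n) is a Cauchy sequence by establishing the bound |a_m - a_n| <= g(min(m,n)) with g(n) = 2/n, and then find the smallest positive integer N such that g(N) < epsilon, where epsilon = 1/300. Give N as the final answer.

For any m, n >= 1, by the triangle inequality:
|a_m - a_n| = |1/m - 1/n| <= 1/m + 1/n <= 2/min(m,n).
So g(n) = 2/n bounds the Cauchy difference. Since g(n) -> 0, (a_n) is Cauchy.
Now solve g(N) < 1/300: 2/N < 1/300 <=> N > 2 / (1/300) = 600.
The smallest integer strictly greater than 600 is N = 601.
Check: g(601) = 2/601 = 2/601 < 1/300; g(600) = 1/300 >= 1/300. So N = 601.

601


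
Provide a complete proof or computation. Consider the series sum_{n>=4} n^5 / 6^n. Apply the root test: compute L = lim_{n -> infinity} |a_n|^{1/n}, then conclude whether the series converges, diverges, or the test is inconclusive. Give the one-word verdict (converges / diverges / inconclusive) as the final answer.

Let a_n denote the general term. Form |a_n|^(1/n) and simplify:
|a_n|^(1/n) = n^(5/n)/6
Take the limit as n -> infinity: L = 1/6.
Since L = 1/6 < 1, the root test implies convergence.

converges


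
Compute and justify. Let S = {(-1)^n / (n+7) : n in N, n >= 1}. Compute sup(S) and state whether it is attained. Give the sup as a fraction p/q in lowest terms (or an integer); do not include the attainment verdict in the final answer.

Analysis:
- Values: -1/8, 1/9, -1/10, 1/11, -1/12, ...
- Positive terms (even n): 1/(2+7), 1/(4+7), ... decreasing -> max = 1/9 (n=2).
- Negative terms (odd n): -1/(1+7), -1/(3+7), ... increasing -> min = -1/8 (n=1).
- So sup = 1/9 (attained at n=2); inf = -1/8 (attained at n=1).
Conclusion: sup(S) = 1/9, attained in S.

1/9
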